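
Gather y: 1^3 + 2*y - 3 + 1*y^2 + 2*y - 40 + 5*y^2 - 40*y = 6*y^2 - 36*y - 42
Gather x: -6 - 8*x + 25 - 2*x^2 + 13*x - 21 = -2*x^2 + 5*x - 2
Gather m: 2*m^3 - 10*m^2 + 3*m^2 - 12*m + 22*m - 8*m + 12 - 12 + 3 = 2*m^3 - 7*m^2 + 2*m + 3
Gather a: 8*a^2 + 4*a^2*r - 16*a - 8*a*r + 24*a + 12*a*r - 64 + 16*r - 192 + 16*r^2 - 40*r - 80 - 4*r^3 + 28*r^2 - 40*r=a^2*(4*r + 8) + a*(4*r + 8) - 4*r^3 + 44*r^2 - 64*r - 336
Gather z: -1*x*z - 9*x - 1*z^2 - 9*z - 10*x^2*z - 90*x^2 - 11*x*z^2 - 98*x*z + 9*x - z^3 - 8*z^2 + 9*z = -90*x^2 - z^3 + z^2*(-11*x - 9) + z*(-10*x^2 - 99*x)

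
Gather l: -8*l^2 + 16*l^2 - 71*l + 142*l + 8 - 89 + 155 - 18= 8*l^2 + 71*l + 56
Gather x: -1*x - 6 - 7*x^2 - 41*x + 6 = -7*x^2 - 42*x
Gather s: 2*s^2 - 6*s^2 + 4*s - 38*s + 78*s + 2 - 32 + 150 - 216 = -4*s^2 + 44*s - 96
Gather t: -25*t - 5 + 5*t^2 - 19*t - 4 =5*t^2 - 44*t - 9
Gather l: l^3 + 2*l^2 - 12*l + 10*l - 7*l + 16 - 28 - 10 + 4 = l^3 + 2*l^2 - 9*l - 18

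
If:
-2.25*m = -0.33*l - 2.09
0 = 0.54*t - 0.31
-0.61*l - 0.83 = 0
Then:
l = -1.36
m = 0.73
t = 0.57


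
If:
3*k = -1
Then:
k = -1/3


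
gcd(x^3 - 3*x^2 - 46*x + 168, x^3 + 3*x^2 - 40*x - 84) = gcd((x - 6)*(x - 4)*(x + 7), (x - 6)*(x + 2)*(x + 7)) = x^2 + x - 42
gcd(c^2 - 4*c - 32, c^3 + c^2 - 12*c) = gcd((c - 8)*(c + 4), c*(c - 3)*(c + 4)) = c + 4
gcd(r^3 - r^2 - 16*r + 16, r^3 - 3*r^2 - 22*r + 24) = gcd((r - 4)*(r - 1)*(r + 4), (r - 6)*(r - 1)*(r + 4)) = r^2 + 3*r - 4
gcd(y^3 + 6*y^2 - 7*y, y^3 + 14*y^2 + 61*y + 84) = y + 7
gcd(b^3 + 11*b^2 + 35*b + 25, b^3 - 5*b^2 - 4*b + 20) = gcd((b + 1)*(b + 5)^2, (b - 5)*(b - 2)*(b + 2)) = 1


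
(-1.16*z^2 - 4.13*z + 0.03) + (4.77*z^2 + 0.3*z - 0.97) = 3.61*z^2 - 3.83*z - 0.94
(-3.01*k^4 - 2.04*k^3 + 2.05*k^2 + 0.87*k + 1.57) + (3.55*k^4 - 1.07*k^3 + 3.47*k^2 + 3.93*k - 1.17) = 0.54*k^4 - 3.11*k^3 + 5.52*k^2 + 4.8*k + 0.4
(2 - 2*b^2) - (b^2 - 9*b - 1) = -3*b^2 + 9*b + 3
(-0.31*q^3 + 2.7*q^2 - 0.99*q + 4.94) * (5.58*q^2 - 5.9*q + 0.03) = -1.7298*q^5 + 16.895*q^4 - 21.4635*q^3 + 33.4872*q^2 - 29.1757*q + 0.1482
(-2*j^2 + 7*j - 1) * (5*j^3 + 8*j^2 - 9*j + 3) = -10*j^5 + 19*j^4 + 69*j^3 - 77*j^2 + 30*j - 3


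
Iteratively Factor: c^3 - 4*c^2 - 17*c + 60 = (c + 4)*(c^2 - 8*c + 15) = (c - 5)*(c + 4)*(c - 3)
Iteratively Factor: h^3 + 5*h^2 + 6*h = (h + 3)*(h^2 + 2*h) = (h + 2)*(h + 3)*(h)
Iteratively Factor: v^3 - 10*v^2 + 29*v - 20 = (v - 5)*(v^2 - 5*v + 4) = (v - 5)*(v - 4)*(v - 1)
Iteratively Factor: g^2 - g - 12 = (g + 3)*(g - 4)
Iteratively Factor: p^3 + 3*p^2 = (p + 3)*(p^2) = p*(p + 3)*(p)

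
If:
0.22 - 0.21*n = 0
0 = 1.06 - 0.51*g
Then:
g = 2.08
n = 1.05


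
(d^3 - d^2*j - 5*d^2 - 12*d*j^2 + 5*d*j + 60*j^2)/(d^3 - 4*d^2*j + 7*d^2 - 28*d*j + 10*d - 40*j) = (d^2 + 3*d*j - 5*d - 15*j)/(d^2 + 7*d + 10)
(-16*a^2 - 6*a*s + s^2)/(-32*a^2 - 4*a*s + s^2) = (2*a + s)/(4*a + s)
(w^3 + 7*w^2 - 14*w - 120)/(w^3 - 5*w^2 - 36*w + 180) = (w^2 + w - 20)/(w^2 - 11*w + 30)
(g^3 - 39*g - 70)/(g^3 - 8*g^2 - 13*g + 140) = (g^2 + 7*g + 10)/(g^2 - g - 20)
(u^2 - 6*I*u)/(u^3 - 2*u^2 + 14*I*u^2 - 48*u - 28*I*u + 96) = (u^2 - 6*I*u)/(u^3 + u^2*(-2 + 14*I) + u*(-48 - 28*I) + 96)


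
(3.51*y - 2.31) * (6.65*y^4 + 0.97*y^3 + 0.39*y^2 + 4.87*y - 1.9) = 23.3415*y^5 - 11.9568*y^4 - 0.8718*y^3 + 16.1928*y^2 - 17.9187*y + 4.389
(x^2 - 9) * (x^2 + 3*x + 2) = x^4 + 3*x^3 - 7*x^2 - 27*x - 18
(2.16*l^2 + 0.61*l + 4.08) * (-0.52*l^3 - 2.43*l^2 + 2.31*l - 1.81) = -1.1232*l^5 - 5.566*l^4 + 1.3857*l^3 - 12.4149*l^2 + 8.3207*l - 7.3848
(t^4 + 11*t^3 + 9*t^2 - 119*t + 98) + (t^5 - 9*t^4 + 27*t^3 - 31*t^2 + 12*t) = t^5 - 8*t^4 + 38*t^3 - 22*t^2 - 107*t + 98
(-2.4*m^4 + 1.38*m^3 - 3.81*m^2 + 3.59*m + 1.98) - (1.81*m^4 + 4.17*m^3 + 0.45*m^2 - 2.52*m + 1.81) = -4.21*m^4 - 2.79*m^3 - 4.26*m^2 + 6.11*m + 0.17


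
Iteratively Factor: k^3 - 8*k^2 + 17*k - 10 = (k - 2)*(k^2 - 6*k + 5) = (k - 2)*(k - 1)*(k - 5)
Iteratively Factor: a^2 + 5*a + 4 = (a + 4)*(a + 1)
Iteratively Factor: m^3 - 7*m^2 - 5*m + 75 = (m - 5)*(m^2 - 2*m - 15) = (m - 5)*(m + 3)*(m - 5)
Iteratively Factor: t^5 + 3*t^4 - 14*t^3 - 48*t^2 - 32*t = (t)*(t^4 + 3*t^3 - 14*t^2 - 48*t - 32) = t*(t + 2)*(t^3 + t^2 - 16*t - 16) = t*(t + 1)*(t + 2)*(t^2 - 16) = t*(t + 1)*(t + 2)*(t + 4)*(t - 4)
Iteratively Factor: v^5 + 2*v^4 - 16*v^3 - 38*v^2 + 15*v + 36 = (v - 1)*(v^4 + 3*v^3 - 13*v^2 - 51*v - 36) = (v - 1)*(v + 1)*(v^3 + 2*v^2 - 15*v - 36) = (v - 1)*(v + 1)*(v + 3)*(v^2 - v - 12) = (v - 1)*(v + 1)*(v + 3)^2*(v - 4)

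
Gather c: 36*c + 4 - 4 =36*c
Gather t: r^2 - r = r^2 - r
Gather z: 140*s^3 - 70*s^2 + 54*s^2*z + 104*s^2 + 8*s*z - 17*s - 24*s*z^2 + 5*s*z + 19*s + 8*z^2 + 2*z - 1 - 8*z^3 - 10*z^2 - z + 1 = 140*s^3 + 34*s^2 + 2*s - 8*z^3 + z^2*(-24*s - 2) + z*(54*s^2 + 13*s + 1)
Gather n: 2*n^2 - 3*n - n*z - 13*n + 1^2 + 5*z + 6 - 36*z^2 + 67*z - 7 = 2*n^2 + n*(-z - 16) - 36*z^2 + 72*z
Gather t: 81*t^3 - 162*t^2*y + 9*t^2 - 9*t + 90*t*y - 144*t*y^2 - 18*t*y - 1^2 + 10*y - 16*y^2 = 81*t^3 + t^2*(9 - 162*y) + t*(-144*y^2 + 72*y - 9) - 16*y^2 + 10*y - 1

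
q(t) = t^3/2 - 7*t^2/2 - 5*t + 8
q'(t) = 3*t^2/2 - 7*t - 5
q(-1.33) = 7.28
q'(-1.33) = 6.96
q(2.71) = -21.30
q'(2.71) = -12.95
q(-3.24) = -29.55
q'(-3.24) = 33.43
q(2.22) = -14.88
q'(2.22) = -13.15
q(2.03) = -12.39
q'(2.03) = -13.03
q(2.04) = -12.52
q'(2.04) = -13.04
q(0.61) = 3.76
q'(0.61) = -8.71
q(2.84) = -22.98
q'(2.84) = -12.78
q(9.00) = 44.00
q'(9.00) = 53.50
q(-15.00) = -2392.00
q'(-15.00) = 437.50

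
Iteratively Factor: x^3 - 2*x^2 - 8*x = (x)*(x^2 - 2*x - 8) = x*(x + 2)*(x - 4)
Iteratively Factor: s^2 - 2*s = (s - 2)*(s)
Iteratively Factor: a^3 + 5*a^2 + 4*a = (a + 4)*(a^2 + a) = (a + 1)*(a + 4)*(a)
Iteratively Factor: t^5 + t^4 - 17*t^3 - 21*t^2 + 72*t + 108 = (t + 2)*(t^4 - t^3 - 15*t^2 + 9*t + 54) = (t - 3)*(t + 2)*(t^3 + 2*t^2 - 9*t - 18) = (t - 3)*(t + 2)*(t + 3)*(t^2 - t - 6) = (t - 3)*(t + 2)^2*(t + 3)*(t - 3)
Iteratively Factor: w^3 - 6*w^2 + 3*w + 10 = (w - 5)*(w^2 - w - 2) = (w - 5)*(w - 2)*(w + 1)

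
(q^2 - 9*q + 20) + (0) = q^2 - 9*q + 20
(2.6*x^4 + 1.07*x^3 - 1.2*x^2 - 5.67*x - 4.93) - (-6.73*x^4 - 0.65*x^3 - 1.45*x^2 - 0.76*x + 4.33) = 9.33*x^4 + 1.72*x^3 + 0.25*x^2 - 4.91*x - 9.26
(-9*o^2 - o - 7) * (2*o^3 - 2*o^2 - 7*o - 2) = -18*o^5 + 16*o^4 + 51*o^3 + 39*o^2 + 51*o + 14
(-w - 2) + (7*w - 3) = 6*w - 5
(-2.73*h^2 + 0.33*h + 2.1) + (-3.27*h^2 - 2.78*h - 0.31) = -6.0*h^2 - 2.45*h + 1.79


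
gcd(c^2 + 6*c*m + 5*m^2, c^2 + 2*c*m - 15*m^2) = c + 5*m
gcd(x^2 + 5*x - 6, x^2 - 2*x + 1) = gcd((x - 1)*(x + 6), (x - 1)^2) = x - 1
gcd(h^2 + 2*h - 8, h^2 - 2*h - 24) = h + 4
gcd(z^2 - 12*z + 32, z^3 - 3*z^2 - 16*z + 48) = z - 4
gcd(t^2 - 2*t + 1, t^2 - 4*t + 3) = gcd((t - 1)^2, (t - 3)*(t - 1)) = t - 1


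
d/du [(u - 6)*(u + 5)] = 2*u - 1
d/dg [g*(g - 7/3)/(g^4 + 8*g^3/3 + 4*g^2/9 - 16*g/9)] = 3*(-54*g^3 + 117*g^2 + 336*g - 20)/(81*g^6 + 432*g^5 + 648*g^4 - 96*g^3 - 752*g^2 - 128*g + 256)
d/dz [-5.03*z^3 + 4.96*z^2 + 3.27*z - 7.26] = -15.09*z^2 + 9.92*z + 3.27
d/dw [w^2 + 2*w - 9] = 2*w + 2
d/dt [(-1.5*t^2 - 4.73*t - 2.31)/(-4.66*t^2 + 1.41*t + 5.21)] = (-24.1568*t^2 - 37.1592*t - 21.3862)/(21.7156*t^4 - 13.1412*t^3 - 46.5691*t^2 + 14.6922*t + 27.1441)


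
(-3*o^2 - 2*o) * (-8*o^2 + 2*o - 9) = 24*o^4 + 10*o^3 + 23*o^2 + 18*o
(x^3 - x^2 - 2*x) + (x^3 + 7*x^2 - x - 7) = 2*x^3 + 6*x^2 - 3*x - 7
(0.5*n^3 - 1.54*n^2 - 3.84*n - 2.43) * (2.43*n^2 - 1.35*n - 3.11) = 1.215*n^5 - 4.4172*n^4 - 8.8072*n^3 + 4.0685*n^2 + 15.2229*n + 7.5573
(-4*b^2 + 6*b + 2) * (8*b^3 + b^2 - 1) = -32*b^5 + 44*b^4 + 22*b^3 + 6*b^2 - 6*b - 2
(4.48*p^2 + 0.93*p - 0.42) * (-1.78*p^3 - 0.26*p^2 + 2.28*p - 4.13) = -7.9744*p^5 - 2.8202*p^4 + 10.7202*p^3 - 16.2728*p^2 - 4.7985*p + 1.7346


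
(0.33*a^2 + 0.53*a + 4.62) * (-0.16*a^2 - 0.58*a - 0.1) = -0.0528*a^4 - 0.2762*a^3 - 1.0796*a^2 - 2.7326*a - 0.462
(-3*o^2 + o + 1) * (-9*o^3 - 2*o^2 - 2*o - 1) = 27*o^5 - 3*o^4 - 5*o^3 - o^2 - 3*o - 1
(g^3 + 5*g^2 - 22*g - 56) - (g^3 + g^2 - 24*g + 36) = 4*g^2 + 2*g - 92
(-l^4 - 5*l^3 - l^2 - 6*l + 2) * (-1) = l^4 + 5*l^3 + l^2 + 6*l - 2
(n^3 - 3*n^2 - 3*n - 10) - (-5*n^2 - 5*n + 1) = n^3 + 2*n^2 + 2*n - 11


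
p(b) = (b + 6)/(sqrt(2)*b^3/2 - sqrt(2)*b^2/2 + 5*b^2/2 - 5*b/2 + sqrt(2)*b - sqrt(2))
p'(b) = (b + 6)*(-3*sqrt(2)*b^2/2 - 5*b + sqrt(2)*b - sqrt(2) + 5/2)/(sqrt(2)*b^3/2 - sqrt(2)*b^2/2 + 5*b^2/2 - 5*b/2 + sqrt(2)*b - sqrt(2))^2 + 1/(sqrt(2)*b^3/2 - sqrt(2)*b^2/2 + 5*b^2/2 - 5*b/2 + sqrt(2)*b - sqrt(2)) = 2*(sqrt(2)*b^3 - sqrt(2)*b^2 + 5*b^2 - 5*b + 2*sqrt(2)*b - (b + 6)*(3*sqrt(2)*b^2 - 2*sqrt(2)*b + 10*b - 5 + 2*sqrt(2)) - 2*sqrt(2))/(sqrt(2)*b^3 - sqrt(2)*b^2 + 5*b^2 - 5*b + 2*sqrt(2)*b - 2*sqrt(2))^2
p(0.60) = -5.21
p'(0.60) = -8.30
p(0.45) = -4.37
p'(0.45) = -3.51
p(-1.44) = 2.60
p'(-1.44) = 3.31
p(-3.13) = -1.34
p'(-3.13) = -5.81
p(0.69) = -6.21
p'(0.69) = -14.75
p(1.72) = 1.37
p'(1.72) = -2.60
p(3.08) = 0.28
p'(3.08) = -0.22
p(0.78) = -8.12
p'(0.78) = -30.40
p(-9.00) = 0.01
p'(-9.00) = 0.00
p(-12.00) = 0.01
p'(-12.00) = 0.00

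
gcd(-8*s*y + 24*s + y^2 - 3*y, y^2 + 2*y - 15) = y - 3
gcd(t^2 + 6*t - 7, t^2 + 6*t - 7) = t^2 + 6*t - 7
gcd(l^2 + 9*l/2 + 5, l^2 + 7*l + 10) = l + 2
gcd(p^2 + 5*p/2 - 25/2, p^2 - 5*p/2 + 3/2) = 1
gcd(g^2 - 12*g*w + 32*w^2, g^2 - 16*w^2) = -g + 4*w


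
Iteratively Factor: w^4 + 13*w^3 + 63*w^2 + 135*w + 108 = (w + 3)*(w^3 + 10*w^2 + 33*w + 36) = (w + 3)^2*(w^2 + 7*w + 12) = (w + 3)^2*(w + 4)*(w + 3)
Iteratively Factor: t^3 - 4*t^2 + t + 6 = (t - 2)*(t^2 - 2*t - 3) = (t - 3)*(t - 2)*(t + 1)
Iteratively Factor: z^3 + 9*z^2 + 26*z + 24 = (z + 4)*(z^2 + 5*z + 6) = (z + 3)*(z + 4)*(z + 2)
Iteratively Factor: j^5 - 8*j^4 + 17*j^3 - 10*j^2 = (j - 5)*(j^4 - 3*j^3 + 2*j^2) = j*(j - 5)*(j^3 - 3*j^2 + 2*j) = j*(j - 5)*(j - 2)*(j^2 - j) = j^2*(j - 5)*(j - 2)*(j - 1)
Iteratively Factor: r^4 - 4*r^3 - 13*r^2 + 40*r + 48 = (r + 3)*(r^3 - 7*r^2 + 8*r + 16) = (r - 4)*(r + 3)*(r^2 - 3*r - 4) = (r - 4)^2*(r + 3)*(r + 1)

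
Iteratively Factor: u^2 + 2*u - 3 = (u + 3)*(u - 1)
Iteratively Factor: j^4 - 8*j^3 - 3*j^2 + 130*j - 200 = (j - 2)*(j^3 - 6*j^2 - 15*j + 100) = (j - 2)*(j + 4)*(j^2 - 10*j + 25) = (j - 5)*(j - 2)*(j + 4)*(j - 5)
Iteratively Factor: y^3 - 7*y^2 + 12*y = (y)*(y^2 - 7*y + 12) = y*(y - 4)*(y - 3)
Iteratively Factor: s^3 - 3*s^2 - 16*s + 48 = (s + 4)*(s^2 - 7*s + 12) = (s - 4)*(s + 4)*(s - 3)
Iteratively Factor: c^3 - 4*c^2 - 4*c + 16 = (c - 4)*(c^2 - 4) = (c - 4)*(c - 2)*(c + 2)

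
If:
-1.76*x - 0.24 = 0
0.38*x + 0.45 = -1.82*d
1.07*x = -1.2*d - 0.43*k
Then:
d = -0.22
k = 0.95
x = -0.14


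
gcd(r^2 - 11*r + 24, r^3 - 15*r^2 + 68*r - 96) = r^2 - 11*r + 24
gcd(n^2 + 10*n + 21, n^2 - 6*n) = 1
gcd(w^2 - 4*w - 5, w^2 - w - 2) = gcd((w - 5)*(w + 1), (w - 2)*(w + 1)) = w + 1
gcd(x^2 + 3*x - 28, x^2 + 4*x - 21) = x + 7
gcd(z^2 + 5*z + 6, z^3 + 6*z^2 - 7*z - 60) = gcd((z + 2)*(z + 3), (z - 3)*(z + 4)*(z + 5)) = 1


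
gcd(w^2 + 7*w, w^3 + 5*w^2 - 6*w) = w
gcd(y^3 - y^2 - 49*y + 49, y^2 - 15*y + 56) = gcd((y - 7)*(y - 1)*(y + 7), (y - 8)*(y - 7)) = y - 7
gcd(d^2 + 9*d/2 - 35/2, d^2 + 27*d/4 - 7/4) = d + 7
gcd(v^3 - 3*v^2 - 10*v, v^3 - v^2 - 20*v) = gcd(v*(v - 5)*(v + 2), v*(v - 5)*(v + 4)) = v^2 - 5*v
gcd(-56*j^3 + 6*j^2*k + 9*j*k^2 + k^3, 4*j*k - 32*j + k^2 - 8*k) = 4*j + k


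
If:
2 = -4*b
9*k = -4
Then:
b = -1/2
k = -4/9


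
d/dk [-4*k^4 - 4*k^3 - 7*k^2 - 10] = 2*k*(-8*k^2 - 6*k - 7)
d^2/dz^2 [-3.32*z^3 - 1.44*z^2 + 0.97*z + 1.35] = -19.92*z - 2.88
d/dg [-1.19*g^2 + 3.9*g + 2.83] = 3.9 - 2.38*g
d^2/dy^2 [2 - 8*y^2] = -16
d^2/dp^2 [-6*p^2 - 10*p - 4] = -12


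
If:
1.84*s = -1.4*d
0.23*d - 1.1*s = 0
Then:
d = 0.00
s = 0.00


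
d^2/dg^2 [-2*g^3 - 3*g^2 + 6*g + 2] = -12*g - 6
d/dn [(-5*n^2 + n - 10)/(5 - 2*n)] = 5*(2*n^2 - 10*n - 3)/(4*n^2 - 20*n + 25)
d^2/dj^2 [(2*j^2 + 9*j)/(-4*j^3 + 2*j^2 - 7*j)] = 8*(-8*j^3 - 108*j^2 + 96*j + 47)/(64*j^6 - 96*j^5 + 384*j^4 - 344*j^3 + 672*j^2 - 294*j + 343)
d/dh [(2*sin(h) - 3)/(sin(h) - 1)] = cos(h)/(sin(h) - 1)^2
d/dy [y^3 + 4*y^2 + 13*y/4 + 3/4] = 3*y^2 + 8*y + 13/4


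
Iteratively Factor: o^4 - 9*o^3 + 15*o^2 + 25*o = (o - 5)*(o^3 - 4*o^2 - 5*o) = o*(o - 5)*(o^2 - 4*o - 5) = o*(o - 5)*(o + 1)*(o - 5)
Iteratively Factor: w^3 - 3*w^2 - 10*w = (w - 5)*(w^2 + 2*w) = w*(w - 5)*(w + 2)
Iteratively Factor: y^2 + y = (y + 1)*(y)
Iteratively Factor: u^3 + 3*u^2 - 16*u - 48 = (u + 3)*(u^2 - 16) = (u + 3)*(u + 4)*(u - 4)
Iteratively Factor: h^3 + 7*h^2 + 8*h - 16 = (h + 4)*(h^2 + 3*h - 4) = (h - 1)*(h + 4)*(h + 4)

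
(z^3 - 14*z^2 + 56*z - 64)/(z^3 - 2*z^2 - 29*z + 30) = (z^3 - 14*z^2 + 56*z - 64)/(z^3 - 2*z^2 - 29*z + 30)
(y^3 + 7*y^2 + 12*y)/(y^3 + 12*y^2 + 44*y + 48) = y*(y + 3)/(y^2 + 8*y + 12)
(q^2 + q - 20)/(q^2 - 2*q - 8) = (q + 5)/(q + 2)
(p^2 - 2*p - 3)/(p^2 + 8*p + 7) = (p - 3)/(p + 7)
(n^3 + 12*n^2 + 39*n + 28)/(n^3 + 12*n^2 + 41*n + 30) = (n^2 + 11*n + 28)/(n^2 + 11*n + 30)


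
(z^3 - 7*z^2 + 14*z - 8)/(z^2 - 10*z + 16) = (z^2 - 5*z + 4)/(z - 8)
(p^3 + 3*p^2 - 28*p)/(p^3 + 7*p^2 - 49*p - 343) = p*(p - 4)/(p^2 - 49)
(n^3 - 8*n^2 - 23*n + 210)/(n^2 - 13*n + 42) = n + 5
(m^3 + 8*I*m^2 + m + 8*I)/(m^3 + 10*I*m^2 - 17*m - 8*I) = (m - I)/(m + I)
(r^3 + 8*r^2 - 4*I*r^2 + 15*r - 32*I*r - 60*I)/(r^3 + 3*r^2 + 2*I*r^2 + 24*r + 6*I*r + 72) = (r + 5)/(r + 6*I)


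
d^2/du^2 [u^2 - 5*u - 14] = 2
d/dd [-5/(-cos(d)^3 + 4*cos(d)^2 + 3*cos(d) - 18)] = -5*(3*sin(d)^2 + 8*cos(d))*sin(d)/((cos(d) - 3)^4*(cos(d) + 2)^2)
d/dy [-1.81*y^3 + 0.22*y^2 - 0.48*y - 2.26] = -5.43*y^2 + 0.44*y - 0.48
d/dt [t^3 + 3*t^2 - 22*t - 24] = 3*t^2 + 6*t - 22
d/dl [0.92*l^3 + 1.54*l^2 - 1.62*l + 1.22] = 2.76*l^2 + 3.08*l - 1.62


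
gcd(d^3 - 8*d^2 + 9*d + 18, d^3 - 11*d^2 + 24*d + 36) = d^2 - 5*d - 6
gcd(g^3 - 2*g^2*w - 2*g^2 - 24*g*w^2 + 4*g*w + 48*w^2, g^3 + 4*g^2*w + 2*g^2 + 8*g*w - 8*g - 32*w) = g^2 + 4*g*w - 2*g - 8*w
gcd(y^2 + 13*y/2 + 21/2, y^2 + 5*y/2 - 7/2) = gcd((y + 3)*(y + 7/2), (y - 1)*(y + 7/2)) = y + 7/2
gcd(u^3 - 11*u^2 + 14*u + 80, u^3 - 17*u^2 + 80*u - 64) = u - 8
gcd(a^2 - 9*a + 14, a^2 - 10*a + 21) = a - 7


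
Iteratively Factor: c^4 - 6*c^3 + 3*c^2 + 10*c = (c - 2)*(c^3 - 4*c^2 - 5*c) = (c - 2)*(c + 1)*(c^2 - 5*c) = c*(c - 2)*(c + 1)*(c - 5)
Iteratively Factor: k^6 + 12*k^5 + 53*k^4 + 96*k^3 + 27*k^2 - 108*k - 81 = (k + 1)*(k^5 + 11*k^4 + 42*k^3 + 54*k^2 - 27*k - 81) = (k + 1)*(k + 3)*(k^4 + 8*k^3 + 18*k^2 - 27) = (k + 1)*(k + 3)^2*(k^3 + 5*k^2 + 3*k - 9) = (k - 1)*(k + 1)*(k + 3)^2*(k^2 + 6*k + 9) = (k - 1)*(k + 1)*(k + 3)^3*(k + 3)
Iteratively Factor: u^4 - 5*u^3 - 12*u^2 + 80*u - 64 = (u + 4)*(u^3 - 9*u^2 + 24*u - 16) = (u - 4)*(u + 4)*(u^2 - 5*u + 4) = (u - 4)^2*(u + 4)*(u - 1)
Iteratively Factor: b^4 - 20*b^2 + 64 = (b - 2)*(b^3 + 2*b^2 - 16*b - 32) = (b - 2)*(b + 4)*(b^2 - 2*b - 8) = (b - 4)*(b - 2)*(b + 4)*(b + 2)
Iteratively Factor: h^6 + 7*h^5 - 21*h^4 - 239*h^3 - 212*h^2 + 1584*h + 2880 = (h + 3)*(h^5 + 4*h^4 - 33*h^3 - 140*h^2 + 208*h + 960) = (h - 3)*(h + 3)*(h^4 + 7*h^3 - 12*h^2 - 176*h - 320) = (h - 3)*(h + 3)*(h + 4)*(h^3 + 3*h^2 - 24*h - 80) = (h - 5)*(h - 3)*(h + 3)*(h + 4)*(h^2 + 8*h + 16) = (h - 5)*(h - 3)*(h + 3)*(h + 4)^2*(h + 4)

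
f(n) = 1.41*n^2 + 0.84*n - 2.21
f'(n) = 2.82*n + 0.84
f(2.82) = 11.37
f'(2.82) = 8.79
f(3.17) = 14.62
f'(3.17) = 9.78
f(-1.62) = 0.13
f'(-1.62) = -3.73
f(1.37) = 1.59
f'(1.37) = 4.70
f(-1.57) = -0.05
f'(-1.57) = -3.59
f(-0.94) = -1.75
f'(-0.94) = -1.81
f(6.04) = 54.30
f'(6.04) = 17.87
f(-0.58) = -2.22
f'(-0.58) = -0.80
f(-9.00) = 104.44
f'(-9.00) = -24.54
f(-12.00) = 190.75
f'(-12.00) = -33.00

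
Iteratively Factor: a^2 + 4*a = (a)*(a + 4)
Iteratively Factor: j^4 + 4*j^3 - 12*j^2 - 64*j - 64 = (j + 2)*(j^3 + 2*j^2 - 16*j - 32) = (j - 4)*(j + 2)*(j^2 + 6*j + 8) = (j - 4)*(j + 2)^2*(j + 4)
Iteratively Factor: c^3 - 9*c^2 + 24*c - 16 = (c - 4)*(c^2 - 5*c + 4) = (c - 4)^2*(c - 1)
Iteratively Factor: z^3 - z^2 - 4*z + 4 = (z - 1)*(z^2 - 4) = (z - 1)*(z + 2)*(z - 2)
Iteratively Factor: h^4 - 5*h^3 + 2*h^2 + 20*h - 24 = (h - 2)*(h^3 - 3*h^2 - 4*h + 12) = (h - 2)^2*(h^2 - h - 6) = (h - 3)*(h - 2)^2*(h + 2)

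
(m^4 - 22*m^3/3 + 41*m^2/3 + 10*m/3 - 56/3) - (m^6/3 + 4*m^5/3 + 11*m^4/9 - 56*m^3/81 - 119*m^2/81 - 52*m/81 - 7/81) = -m^6/3 - 4*m^5/3 - 2*m^4/9 - 538*m^3/81 + 1226*m^2/81 + 322*m/81 - 1505/81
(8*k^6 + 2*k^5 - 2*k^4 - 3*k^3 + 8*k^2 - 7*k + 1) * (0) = 0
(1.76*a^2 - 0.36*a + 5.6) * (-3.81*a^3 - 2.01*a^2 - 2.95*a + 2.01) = -6.7056*a^5 - 2.166*a^4 - 25.8044*a^3 - 6.6564*a^2 - 17.2436*a + 11.256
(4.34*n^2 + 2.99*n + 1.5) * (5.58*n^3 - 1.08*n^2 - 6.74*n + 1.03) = 24.2172*n^5 + 11.997*n^4 - 24.1108*n^3 - 17.3024*n^2 - 7.0303*n + 1.545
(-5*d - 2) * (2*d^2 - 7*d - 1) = -10*d^3 + 31*d^2 + 19*d + 2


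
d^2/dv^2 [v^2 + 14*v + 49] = 2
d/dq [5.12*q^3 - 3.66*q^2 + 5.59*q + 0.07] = 15.36*q^2 - 7.32*q + 5.59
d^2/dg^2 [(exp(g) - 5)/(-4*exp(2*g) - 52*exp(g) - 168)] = (-exp(4*g) + 33*exp(3*g) + 447*exp(2*g) + 551*exp(g) - 4494)*exp(g)/(4*(exp(6*g) + 39*exp(5*g) + 633*exp(4*g) + 5473*exp(3*g) + 26586*exp(2*g) + 68796*exp(g) + 74088))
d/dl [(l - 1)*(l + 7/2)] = 2*l + 5/2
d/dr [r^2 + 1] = 2*r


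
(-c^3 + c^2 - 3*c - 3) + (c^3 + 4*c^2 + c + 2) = 5*c^2 - 2*c - 1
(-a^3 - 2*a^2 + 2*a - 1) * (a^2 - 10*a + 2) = -a^5 + 8*a^4 + 20*a^3 - 25*a^2 + 14*a - 2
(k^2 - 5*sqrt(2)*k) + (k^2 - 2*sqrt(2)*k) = 2*k^2 - 7*sqrt(2)*k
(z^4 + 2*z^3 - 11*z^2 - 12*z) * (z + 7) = z^5 + 9*z^4 + 3*z^3 - 89*z^2 - 84*z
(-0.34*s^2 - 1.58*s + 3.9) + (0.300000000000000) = -0.34*s^2 - 1.58*s + 4.2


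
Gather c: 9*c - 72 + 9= 9*c - 63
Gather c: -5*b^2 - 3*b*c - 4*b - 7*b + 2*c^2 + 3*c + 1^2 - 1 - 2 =-5*b^2 - 11*b + 2*c^2 + c*(3 - 3*b) - 2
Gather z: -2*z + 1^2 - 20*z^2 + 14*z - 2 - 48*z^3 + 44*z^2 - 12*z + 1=-48*z^3 + 24*z^2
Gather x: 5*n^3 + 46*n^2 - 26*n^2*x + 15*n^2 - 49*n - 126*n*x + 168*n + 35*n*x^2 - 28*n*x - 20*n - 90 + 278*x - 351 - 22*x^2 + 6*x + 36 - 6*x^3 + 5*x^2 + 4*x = 5*n^3 + 61*n^2 + 99*n - 6*x^3 + x^2*(35*n - 17) + x*(-26*n^2 - 154*n + 288) - 405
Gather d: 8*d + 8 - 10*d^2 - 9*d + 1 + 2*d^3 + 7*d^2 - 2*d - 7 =2*d^3 - 3*d^2 - 3*d + 2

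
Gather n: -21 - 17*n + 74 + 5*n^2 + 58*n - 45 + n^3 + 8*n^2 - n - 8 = n^3 + 13*n^2 + 40*n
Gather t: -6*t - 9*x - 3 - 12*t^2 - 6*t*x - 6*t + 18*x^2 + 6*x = -12*t^2 + t*(-6*x - 12) + 18*x^2 - 3*x - 3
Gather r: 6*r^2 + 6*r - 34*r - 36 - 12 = 6*r^2 - 28*r - 48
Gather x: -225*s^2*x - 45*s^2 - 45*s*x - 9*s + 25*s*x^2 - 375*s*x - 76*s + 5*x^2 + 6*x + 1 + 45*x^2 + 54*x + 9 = -45*s^2 - 85*s + x^2*(25*s + 50) + x*(-225*s^2 - 420*s + 60) + 10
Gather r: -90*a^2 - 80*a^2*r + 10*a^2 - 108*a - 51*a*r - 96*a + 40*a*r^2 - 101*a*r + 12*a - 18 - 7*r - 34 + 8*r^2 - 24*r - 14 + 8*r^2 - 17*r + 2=-80*a^2 - 192*a + r^2*(40*a + 16) + r*(-80*a^2 - 152*a - 48) - 64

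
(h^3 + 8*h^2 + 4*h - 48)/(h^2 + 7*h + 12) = (h^2 + 4*h - 12)/(h + 3)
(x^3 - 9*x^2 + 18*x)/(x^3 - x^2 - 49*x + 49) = x*(x^2 - 9*x + 18)/(x^3 - x^2 - 49*x + 49)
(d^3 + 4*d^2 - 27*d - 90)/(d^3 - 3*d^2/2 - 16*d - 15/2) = 2*(d + 6)/(2*d + 1)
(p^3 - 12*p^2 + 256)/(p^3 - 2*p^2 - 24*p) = (p^2 - 16*p + 64)/(p*(p - 6))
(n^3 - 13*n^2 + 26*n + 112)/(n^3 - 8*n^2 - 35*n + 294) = (n^2 - 6*n - 16)/(n^2 - n - 42)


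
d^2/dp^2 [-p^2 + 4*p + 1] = -2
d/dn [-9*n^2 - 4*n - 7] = -18*n - 4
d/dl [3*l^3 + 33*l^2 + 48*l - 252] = 9*l^2 + 66*l + 48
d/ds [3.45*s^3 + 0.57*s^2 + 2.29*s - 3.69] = 10.35*s^2 + 1.14*s + 2.29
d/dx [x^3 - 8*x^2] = x*(3*x - 16)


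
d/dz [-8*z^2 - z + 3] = -16*z - 1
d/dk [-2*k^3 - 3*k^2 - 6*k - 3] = -6*k^2 - 6*k - 6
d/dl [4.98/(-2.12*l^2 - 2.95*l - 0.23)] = (21.1152*l + 14.691)/(2.12*l^2 + 2.95*l + 0.23)^2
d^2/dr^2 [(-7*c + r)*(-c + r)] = 2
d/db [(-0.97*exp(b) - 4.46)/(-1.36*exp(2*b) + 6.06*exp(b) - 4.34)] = (-1.3192*exp(2*b) - 12.1312*exp(b) + 31.2374)*exp(b)/(1.8496*exp(4*b) - 16.4832*exp(3*b) + 48.5284*exp(2*b) - 52.6008*exp(b) + 18.8356)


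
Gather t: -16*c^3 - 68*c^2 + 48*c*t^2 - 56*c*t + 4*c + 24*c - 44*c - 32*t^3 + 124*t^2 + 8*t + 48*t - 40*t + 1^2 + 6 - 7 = -16*c^3 - 68*c^2 - 16*c - 32*t^3 + t^2*(48*c + 124) + t*(16 - 56*c)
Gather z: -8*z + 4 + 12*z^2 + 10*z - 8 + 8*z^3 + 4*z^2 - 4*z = 8*z^3 + 16*z^2 - 2*z - 4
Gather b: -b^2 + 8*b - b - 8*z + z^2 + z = -b^2 + 7*b + z^2 - 7*z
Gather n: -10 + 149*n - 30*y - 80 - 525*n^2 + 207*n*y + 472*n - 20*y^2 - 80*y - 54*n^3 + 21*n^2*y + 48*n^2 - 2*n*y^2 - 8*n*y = -54*n^3 + n^2*(21*y - 477) + n*(-2*y^2 + 199*y + 621) - 20*y^2 - 110*y - 90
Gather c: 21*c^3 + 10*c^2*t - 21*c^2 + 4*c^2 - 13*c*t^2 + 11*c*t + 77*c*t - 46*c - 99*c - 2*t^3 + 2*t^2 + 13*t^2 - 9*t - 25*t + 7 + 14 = 21*c^3 + c^2*(10*t - 17) + c*(-13*t^2 + 88*t - 145) - 2*t^3 + 15*t^2 - 34*t + 21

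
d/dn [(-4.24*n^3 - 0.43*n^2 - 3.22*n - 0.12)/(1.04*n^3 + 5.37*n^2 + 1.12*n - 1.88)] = (-22.3216*n^4 - 2.8*n^3 + 41.0978*n^2 + 2.9056*n + 6.188)/(1.0816*n^6 + 11.1696*n^5 + 31.1665*n^4 + 8.1184*n^3 - 18.9368*n^2 - 4.2112*n + 3.5344)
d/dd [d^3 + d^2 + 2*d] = 3*d^2 + 2*d + 2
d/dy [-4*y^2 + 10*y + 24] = 10 - 8*y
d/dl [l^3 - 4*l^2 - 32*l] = 3*l^2 - 8*l - 32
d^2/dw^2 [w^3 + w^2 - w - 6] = 6*w + 2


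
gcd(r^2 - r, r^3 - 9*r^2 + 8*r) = r^2 - r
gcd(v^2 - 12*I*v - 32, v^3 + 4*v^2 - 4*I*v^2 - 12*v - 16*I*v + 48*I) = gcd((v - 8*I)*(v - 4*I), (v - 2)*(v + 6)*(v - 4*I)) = v - 4*I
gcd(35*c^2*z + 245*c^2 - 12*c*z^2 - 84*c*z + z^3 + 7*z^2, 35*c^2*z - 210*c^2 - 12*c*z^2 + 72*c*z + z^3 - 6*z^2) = 35*c^2 - 12*c*z + z^2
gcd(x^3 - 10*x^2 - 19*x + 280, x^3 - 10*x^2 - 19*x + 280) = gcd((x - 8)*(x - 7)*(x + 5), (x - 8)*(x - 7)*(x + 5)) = x^3 - 10*x^2 - 19*x + 280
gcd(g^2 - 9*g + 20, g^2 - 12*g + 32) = g - 4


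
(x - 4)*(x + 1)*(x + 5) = x^3 + 2*x^2 - 19*x - 20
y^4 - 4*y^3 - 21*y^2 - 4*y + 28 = (y - 7)*(y - 1)*(y + 2)^2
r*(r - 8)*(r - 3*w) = r^3 - 3*r^2*w - 8*r^2 + 24*r*w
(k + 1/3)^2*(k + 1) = k^3 + 5*k^2/3 + 7*k/9 + 1/9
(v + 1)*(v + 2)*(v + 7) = v^3 + 10*v^2 + 23*v + 14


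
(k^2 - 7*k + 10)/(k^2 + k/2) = 2*(k^2 - 7*k + 10)/(k*(2*k + 1))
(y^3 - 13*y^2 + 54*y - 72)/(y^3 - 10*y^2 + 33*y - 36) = (y - 6)/(y - 3)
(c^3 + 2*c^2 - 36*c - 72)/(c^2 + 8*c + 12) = c - 6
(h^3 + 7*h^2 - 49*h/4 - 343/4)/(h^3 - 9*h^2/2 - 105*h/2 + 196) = (h + 7/2)/(h - 8)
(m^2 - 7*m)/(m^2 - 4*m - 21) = m/(m + 3)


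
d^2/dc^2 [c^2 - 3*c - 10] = 2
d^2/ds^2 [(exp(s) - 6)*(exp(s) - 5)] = (4*exp(s) - 11)*exp(s)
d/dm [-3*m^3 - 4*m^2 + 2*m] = -9*m^2 - 8*m + 2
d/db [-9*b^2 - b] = -18*b - 1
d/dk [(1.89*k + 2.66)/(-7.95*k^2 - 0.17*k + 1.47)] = (15.0255*k^2 + 42.294*k + 3.2305)/(63.2025*k^4 + 2.703*k^3 - 23.3441*k^2 - 0.4998*k + 2.1609)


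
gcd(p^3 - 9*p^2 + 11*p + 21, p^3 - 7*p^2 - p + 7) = p^2 - 6*p - 7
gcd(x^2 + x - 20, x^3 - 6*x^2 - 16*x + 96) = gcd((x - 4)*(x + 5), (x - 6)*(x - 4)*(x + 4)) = x - 4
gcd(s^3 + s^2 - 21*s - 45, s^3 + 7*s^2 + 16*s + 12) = s + 3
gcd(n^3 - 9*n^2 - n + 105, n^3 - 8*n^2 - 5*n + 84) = n^2 - 4*n - 21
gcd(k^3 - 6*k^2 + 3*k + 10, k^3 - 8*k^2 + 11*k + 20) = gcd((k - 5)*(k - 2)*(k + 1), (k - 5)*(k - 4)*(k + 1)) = k^2 - 4*k - 5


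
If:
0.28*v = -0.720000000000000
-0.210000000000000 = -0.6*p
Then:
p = 0.35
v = -2.57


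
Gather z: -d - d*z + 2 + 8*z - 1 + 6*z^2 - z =-d + 6*z^2 + z*(7 - d) + 1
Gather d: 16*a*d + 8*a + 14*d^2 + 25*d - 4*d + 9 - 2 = 8*a + 14*d^2 + d*(16*a + 21) + 7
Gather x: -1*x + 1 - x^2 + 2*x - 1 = -x^2 + x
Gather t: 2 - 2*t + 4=6 - 2*t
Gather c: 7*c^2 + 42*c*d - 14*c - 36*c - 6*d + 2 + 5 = 7*c^2 + c*(42*d - 50) - 6*d + 7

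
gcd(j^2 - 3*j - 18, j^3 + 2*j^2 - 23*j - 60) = j + 3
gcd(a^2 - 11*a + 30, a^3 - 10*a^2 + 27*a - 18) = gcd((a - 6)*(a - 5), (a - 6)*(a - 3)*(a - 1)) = a - 6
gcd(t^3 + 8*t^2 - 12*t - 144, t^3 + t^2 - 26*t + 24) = t^2 + 2*t - 24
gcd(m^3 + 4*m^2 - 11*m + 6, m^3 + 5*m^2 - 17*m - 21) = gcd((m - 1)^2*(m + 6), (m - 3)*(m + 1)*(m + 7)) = 1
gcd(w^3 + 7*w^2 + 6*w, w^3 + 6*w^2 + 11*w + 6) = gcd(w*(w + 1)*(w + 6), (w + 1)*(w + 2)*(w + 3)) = w + 1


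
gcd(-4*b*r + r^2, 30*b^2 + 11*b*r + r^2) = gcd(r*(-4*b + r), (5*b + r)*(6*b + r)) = 1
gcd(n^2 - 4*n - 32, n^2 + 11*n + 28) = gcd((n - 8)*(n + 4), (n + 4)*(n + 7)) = n + 4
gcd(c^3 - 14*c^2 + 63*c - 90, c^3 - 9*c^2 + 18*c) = c^2 - 9*c + 18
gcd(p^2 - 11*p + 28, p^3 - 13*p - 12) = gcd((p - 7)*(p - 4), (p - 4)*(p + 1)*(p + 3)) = p - 4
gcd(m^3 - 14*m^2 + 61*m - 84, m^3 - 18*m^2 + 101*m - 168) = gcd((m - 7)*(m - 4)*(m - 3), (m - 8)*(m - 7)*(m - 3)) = m^2 - 10*m + 21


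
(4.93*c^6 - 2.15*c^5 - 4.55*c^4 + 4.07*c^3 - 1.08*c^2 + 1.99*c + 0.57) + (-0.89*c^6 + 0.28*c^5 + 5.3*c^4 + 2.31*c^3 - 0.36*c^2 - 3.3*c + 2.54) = 4.04*c^6 - 1.87*c^5 + 0.75*c^4 + 6.38*c^3 - 1.44*c^2 - 1.31*c + 3.11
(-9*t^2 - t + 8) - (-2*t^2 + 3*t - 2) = -7*t^2 - 4*t + 10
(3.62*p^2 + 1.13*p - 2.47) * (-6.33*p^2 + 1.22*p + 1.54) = -22.9146*p^4 - 2.7365*p^3 + 22.5885*p^2 - 1.2732*p - 3.8038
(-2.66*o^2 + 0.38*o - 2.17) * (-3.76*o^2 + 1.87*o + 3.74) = 10.0016*o^4 - 6.403*o^3 - 1.0786*o^2 - 2.6367*o - 8.1158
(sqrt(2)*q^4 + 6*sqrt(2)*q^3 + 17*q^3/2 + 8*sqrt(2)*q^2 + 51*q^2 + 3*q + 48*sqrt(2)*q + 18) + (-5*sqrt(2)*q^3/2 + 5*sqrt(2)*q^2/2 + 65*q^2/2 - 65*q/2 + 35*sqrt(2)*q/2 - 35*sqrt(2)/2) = sqrt(2)*q^4 + 7*sqrt(2)*q^3/2 + 17*q^3/2 + 21*sqrt(2)*q^2/2 + 167*q^2/2 - 59*q/2 + 131*sqrt(2)*q/2 - 35*sqrt(2)/2 + 18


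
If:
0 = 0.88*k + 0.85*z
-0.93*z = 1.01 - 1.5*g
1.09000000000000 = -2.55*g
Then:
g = -0.43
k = 1.71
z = -1.78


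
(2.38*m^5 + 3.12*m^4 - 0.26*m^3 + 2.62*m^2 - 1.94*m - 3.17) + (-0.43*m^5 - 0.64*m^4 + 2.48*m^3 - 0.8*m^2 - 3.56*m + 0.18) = 1.95*m^5 + 2.48*m^4 + 2.22*m^3 + 1.82*m^2 - 5.5*m - 2.99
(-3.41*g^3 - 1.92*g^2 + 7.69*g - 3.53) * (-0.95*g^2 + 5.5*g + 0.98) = 3.2395*g^5 - 16.931*g^4 - 21.2073*g^3 + 43.7669*g^2 - 11.8788*g - 3.4594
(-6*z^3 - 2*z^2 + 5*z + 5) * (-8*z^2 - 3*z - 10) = 48*z^5 + 34*z^4 + 26*z^3 - 35*z^2 - 65*z - 50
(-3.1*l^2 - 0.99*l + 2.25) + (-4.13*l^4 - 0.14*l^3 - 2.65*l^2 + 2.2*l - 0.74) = -4.13*l^4 - 0.14*l^3 - 5.75*l^2 + 1.21*l + 1.51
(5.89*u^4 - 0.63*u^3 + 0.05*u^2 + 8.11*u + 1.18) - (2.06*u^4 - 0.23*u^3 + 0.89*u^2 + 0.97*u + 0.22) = 3.83*u^4 - 0.4*u^3 - 0.84*u^2 + 7.14*u + 0.96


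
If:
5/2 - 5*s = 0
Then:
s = 1/2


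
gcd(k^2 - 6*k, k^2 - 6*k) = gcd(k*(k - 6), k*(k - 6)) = k^2 - 6*k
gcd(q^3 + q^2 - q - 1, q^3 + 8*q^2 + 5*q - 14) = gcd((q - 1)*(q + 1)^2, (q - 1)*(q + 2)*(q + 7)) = q - 1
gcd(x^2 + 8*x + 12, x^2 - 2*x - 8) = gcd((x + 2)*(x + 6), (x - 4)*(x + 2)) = x + 2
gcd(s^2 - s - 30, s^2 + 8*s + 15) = s + 5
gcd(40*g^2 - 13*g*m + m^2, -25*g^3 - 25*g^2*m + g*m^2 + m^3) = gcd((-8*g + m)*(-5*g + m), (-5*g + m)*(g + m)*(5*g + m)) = 5*g - m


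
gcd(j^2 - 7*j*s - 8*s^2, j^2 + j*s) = j + s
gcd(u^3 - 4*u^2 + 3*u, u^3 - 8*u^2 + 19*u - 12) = u^2 - 4*u + 3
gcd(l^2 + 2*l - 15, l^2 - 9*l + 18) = l - 3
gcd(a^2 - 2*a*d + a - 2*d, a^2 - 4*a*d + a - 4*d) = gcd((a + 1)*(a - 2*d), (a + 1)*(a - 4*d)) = a + 1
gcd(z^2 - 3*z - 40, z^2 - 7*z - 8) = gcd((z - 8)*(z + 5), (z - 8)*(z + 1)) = z - 8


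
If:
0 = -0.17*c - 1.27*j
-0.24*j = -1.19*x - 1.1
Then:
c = -37.0416666666667*x - 34.2401960784314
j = 4.95833333333333*x + 4.58333333333333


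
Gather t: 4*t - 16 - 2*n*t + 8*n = 8*n + t*(4 - 2*n) - 16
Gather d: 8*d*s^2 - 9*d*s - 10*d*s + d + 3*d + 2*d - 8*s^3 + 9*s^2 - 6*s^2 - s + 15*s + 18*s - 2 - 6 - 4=d*(8*s^2 - 19*s + 6) - 8*s^3 + 3*s^2 + 32*s - 12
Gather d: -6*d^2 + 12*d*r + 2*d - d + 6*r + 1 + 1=-6*d^2 + d*(12*r + 1) + 6*r + 2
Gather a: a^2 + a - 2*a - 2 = a^2 - a - 2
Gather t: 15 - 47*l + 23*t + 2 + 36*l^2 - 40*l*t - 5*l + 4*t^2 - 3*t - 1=36*l^2 - 52*l + 4*t^2 + t*(20 - 40*l) + 16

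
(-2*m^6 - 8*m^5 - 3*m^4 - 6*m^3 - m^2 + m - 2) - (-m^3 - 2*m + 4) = -2*m^6 - 8*m^5 - 3*m^4 - 5*m^3 - m^2 + 3*m - 6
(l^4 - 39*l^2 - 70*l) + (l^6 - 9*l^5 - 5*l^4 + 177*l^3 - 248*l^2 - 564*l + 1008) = l^6 - 9*l^5 - 4*l^4 + 177*l^3 - 287*l^2 - 634*l + 1008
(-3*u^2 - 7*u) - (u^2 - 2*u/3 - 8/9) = -4*u^2 - 19*u/3 + 8/9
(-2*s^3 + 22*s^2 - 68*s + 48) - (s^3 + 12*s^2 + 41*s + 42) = -3*s^3 + 10*s^2 - 109*s + 6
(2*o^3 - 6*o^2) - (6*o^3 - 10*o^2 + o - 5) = -4*o^3 + 4*o^2 - o + 5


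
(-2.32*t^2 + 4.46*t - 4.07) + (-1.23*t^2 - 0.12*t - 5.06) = -3.55*t^2 + 4.34*t - 9.13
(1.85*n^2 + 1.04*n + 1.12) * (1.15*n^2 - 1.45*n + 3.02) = 2.1275*n^4 - 1.4865*n^3 + 5.367*n^2 + 1.5168*n + 3.3824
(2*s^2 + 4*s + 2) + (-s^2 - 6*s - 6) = s^2 - 2*s - 4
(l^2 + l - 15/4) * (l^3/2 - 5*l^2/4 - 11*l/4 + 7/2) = l^5/2 - 3*l^4/4 - 47*l^3/8 + 87*l^2/16 + 221*l/16 - 105/8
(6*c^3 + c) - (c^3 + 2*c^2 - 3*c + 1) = 5*c^3 - 2*c^2 + 4*c - 1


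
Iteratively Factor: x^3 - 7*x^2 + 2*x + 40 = (x - 5)*(x^2 - 2*x - 8) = (x - 5)*(x + 2)*(x - 4)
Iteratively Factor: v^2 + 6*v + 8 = (v + 2)*(v + 4)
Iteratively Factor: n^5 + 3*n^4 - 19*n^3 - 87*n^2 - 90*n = (n + 3)*(n^4 - 19*n^2 - 30*n) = (n + 3)^2*(n^3 - 3*n^2 - 10*n) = (n + 2)*(n + 3)^2*(n^2 - 5*n) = (n - 5)*(n + 2)*(n + 3)^2*(n)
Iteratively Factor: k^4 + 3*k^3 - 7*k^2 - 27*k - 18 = (k + 3)*(k^3 - 7*k - 6) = (k - 3)*(k + 3)*(k^2 + 3*k + 2) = (k - 3)*(k + 1)*(k + 3)*(k + 2)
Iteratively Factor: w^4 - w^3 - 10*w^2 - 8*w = (w)*(w^3 - w^2 - 10*w - 8) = w*(w + 1)*(w^2 - 2*w - 8) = w*(w - 4)*(w + 1)*(w + 2)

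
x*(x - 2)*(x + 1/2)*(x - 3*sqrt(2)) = x^4 - 3*sqrt(2)*x^3 - 3*x^3/2 - x^2 + 9*sqrt(2)*x^2/2 + 3*sqrt(2)*x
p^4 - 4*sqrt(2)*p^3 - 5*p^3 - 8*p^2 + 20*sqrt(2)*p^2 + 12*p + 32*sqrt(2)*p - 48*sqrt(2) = (p - 6)*(p - 1)*(p + 2)*(p - 4*sqrt(2))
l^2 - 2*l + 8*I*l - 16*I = (l - 2)*(l + 8*I)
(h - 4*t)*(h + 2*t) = h^2 - 2*h*t - 8*t^2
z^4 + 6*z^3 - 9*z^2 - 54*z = z*(z - 3)*(z + 3)*(z + 6)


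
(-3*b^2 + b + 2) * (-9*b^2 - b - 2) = 27*b^4 - 6*b^3 - 13*b^2 - 4*b - 4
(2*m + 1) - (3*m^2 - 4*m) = -3*m^2 + 6*m + 1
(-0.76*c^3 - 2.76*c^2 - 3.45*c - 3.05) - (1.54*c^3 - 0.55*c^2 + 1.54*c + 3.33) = -2.3*c^3 - 2.21*c^2 - 4.99*c - 6.38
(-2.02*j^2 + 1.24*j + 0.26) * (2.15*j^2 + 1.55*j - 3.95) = -4.343*j^4 - 0.465*j^3 + 10.46*j^2 - 4.495*j - 1.027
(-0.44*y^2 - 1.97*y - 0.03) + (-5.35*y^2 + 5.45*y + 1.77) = -5.79*y^2 + 3.48*y + 1.74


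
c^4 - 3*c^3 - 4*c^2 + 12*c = c*(c - 3)*(c - 2)*(c + 2)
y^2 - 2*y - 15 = (y - 5)*(y + 3)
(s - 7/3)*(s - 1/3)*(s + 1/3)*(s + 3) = s^4 + 2*s^3/3 - 64*s^2/9 - 2*s/27 + 7/9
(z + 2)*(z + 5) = z^2 + 7*z + 10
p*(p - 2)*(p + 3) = p^3 + p^2 - 6*p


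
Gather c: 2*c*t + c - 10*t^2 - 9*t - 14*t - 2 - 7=c*(2*t + 1) - 10*t^2 - 23*t - 9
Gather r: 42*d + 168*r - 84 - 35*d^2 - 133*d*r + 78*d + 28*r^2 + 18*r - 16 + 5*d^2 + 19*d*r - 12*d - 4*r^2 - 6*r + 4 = -30*d^2 + 108*d + 24*r^2 + r*(180 - 114*d) - 96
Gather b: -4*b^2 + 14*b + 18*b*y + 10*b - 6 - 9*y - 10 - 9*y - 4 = -4*b^2 + b*(18*y + 24) - 18*y - 20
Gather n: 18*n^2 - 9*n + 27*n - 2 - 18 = 18*n^2 + 18*n - 20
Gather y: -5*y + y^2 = y^2 - 5*y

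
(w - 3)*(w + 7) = w^2 + 4*w - 21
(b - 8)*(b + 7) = b^2 - b - 56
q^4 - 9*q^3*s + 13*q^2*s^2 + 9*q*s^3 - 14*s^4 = (q - 7*s)*(q - 2*s)*(q - s)*(q + s)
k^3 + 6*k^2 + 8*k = k*(k + 2)*(k + 4)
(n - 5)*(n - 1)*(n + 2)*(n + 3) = n^4 - n^3 - 19*n^2 - 11*n + 30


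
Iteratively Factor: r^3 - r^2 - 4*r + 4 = (r - 2)*(r^2 + r - 2) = (r - 2)*(r + 2)*(r - 1)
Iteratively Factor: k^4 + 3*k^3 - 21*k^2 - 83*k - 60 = (k - 5)*(k^3 + 8*k^2 + 19*k + 12) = (k - 5)*(k + 4)*(k^2 + 4*k + 3) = (k - 5)*(k + 3)*(k + 4)*(k + 1)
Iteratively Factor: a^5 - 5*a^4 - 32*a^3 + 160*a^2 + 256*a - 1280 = (a - 4)*(a^4 - a^3 - 36*a^2 + 16*a + 320) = (a - 4)*(a + 4)*(a^3 - 5*a^2 - 16*a + 80) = (a - 5)*(a - 4)*(a + 4)*(a^2 - 16) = (a - 5)*(a - 4)^2*(a + 4)*(a + 4)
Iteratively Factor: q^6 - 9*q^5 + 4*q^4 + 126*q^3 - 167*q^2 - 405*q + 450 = (q - 5)*(q^5 - 4*q^4 - 16*q^3 + 46*q^2 + 63*q - 90) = (q - 5)*(q - 3)*(q^4 - q^3 - 19*q^2 - 11*q + 30) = (q - 5)*(q - 3)*(q + 2)*(q^3 - 3*q^2 - 13*q + 15) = (q - 5)*(q - 3)*(q - 1)*(q + 2)*(q^2 - 2*q - 15) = (q - 5)^2*(q - 3)*(q - 1)*(q + 2)*(q + 3)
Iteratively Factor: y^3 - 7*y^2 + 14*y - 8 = (y - 4)*(y^2 - 3*y + 2) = (y - 4)*(y - 1)*(y - 2)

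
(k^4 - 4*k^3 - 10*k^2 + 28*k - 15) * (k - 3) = k^5 - 7*k^4 + 2*k^3 + 58*k^2 - 99*k + 45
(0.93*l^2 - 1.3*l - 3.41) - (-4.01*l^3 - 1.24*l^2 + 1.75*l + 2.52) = 4.01*l^3 + 2.17*l^2 - 3.05*l - 5.93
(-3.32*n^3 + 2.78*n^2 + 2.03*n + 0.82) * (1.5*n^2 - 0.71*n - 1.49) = -4.98*n^5 + 6.5272*n^4 + 6.018*n^3 - 4.3535*n^2 - 3.6069*n - 1.2218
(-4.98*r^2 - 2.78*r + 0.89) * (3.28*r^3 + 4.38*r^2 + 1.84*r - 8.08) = -16.3344*r^5 - 30.9308*r^4 - 18.4204*r^3 + 39.0214*r^2 + 24.1*r - 7.1912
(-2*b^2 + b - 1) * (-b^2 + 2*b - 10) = 2*b^4 - 5*b^3 + 23*b^2 - 12*b + 10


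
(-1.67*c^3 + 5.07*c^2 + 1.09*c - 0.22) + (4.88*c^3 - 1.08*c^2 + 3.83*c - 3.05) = 3.21*c^3 + 3.99*c^2 + 4.92*c - 3.27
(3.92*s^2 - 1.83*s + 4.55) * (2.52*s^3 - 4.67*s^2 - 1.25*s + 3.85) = 9.8784*s^5 - 22.918*s^4 + 15.1121*s^3 - 3.869*s^2 - 12.733*s + 17.5175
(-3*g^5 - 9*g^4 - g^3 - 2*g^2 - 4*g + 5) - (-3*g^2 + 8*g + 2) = -3*g^5 - 9*g^4 - g^3 + g^2 - 12*g + 3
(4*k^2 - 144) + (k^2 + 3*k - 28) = 5*k^2 + 3*k - 172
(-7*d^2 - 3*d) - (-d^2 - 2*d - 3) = -6*d^2 - d + 3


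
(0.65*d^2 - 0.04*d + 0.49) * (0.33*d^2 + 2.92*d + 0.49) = 0.2145*d^4 + 1.8848*d^3 + 0.3634*d^2 + 1.4112*d + 0.2401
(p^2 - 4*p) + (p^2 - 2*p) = 2*p^2 - 6*p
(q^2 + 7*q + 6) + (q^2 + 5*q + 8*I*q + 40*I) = 2*q^2 + 12*q + 8*I*q + 6 + 40*I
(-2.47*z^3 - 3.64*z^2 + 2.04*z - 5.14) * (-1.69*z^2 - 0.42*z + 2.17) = 4.1743*z^5 + 7.189*z^4 - 7.2787*z^3 - 0.0690000000000011*z^2 + 6.5856*z - 11.1538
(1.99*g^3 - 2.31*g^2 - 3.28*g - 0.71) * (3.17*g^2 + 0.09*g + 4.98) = 6.3083*g^5 - 7.1436*g^4 - 0.695299999999997*g^3 - 14.0497*g^2 - 16.3983*g - 3.5358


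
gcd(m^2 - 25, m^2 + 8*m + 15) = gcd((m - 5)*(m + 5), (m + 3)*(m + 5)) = m + 5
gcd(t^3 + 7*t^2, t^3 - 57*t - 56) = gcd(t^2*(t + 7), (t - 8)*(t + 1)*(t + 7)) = t + 7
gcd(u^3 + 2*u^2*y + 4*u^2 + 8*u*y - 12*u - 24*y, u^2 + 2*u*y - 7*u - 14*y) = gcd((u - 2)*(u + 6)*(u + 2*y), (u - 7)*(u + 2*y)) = u + 2*y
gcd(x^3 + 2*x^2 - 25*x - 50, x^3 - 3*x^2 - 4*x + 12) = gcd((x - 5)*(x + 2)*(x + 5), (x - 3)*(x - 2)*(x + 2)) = x + 2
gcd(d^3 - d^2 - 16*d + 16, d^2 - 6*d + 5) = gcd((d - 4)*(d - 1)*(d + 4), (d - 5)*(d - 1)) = d - 1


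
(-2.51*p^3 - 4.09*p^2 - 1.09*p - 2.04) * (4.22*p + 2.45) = -10.5922*p^4 - 23.4093*p^3 - 14.6203*p^2 - 11.2793*p - 4.998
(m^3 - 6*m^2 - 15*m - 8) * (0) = 0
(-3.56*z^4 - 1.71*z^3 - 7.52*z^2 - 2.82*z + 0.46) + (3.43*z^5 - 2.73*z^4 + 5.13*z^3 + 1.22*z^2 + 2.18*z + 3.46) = 3.43*z^5 - 6.29*z^4 + 3.42*z^3 - 6.3*z^2 - 0.64*z + 3.92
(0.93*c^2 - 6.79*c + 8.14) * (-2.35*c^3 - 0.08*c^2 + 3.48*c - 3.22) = -2.1855*c^5 + 15.8821*c^4 - 15.3494*c^3 - 27.275*c^2 + 50.191*c - 26.2108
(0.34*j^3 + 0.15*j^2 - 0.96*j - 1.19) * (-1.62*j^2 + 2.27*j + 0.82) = -0.5508*j^5 + 0.5288*j^4 + 2.1745*j^3 - 0.1284*j^2 - 3.4885*j - 0.9758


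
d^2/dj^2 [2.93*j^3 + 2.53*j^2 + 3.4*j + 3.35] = 17.58*j + 5.06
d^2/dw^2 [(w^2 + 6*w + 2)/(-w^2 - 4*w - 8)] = 4*(-w^3 + 9*w^2 + 60*w + 56)/(w^6 + 12*w^5 + 72*w^4 + 256*w^3 + 576*w^2 + 768*w + 512)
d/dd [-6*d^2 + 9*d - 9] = 9 - 12*d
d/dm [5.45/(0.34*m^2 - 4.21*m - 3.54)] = (22.9445 - 3.706*m)/(-0.34*m^2 + 4.21*m + 3.54)^2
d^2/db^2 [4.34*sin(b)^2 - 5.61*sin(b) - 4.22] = 5.61*sin(b) + 8.68*cos(2*b)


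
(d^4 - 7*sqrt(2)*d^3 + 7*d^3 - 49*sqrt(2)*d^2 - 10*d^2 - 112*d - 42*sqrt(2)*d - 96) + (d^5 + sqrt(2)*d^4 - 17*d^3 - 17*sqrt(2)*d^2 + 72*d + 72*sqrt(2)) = d^5 + d^4 + sqrt(2)*d^4 - 10*d^3 - 7*sqrt(2)*d^3 - 66*sqrt(2)*d^2 - 10*d^2 - 42*sqrt(2)*d - 40*d - 96 + 72*sqrt(2)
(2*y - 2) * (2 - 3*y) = -6*y^2 + 10*y - 4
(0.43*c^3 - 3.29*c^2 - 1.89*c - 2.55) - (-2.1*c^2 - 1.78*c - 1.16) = 0.43*c^3 - 1.19*c^2 - 0.11*c - 1.39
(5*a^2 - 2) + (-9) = 5*a^2 - 11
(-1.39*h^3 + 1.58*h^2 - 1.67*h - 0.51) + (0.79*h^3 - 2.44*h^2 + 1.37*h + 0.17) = -0.6*h^3 - 0.86*h^2 - 0.3*h - 0.34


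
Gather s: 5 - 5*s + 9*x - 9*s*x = s*(-9*x - 5) + 9*x + 5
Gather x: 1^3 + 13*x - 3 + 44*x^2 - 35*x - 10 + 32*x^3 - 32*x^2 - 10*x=32*x^3 + 12*x^2 - 32*x - 12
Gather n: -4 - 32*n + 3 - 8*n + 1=-40*n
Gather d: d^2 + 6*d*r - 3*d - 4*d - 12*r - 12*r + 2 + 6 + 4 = d^2 + d*(6*r - 7) - 24*r + 12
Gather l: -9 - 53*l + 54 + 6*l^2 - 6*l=6*l^2 - 59*l + 45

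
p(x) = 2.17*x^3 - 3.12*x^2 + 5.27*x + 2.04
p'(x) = 6.51*x^2 - 6.24*x + 5.27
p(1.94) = 16.37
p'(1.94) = 17.67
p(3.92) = 105.47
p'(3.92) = 80.84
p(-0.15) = 1.17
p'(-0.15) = 6.35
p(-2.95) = -96.37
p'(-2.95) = 80.33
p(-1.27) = -14.13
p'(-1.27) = 23.69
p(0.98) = 6.25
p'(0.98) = 5.41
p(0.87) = 5.69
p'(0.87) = 4.77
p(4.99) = 220.27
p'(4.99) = 136.23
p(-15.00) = -8102.76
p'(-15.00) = 1563.62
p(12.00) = 3365.76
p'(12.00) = 867.83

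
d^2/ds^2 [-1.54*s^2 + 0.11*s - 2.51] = -3.08000000000000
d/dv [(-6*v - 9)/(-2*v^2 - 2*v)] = 3*(-2*v^2 - 6*v - 3)/(2*v^2*(v^2 + 2*v + 1))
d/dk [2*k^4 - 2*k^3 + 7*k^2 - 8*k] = 8*k^3 - 6*k^2 + 14*k - 8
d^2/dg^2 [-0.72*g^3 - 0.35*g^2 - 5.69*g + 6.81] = -4.32*g - 0.7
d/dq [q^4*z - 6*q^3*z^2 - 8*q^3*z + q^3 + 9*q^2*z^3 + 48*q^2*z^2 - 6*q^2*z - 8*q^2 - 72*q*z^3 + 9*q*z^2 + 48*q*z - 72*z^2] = 4*q^3*z - 18*q^2*z^2 - 24*q^2*z + 3*q^2 + 18*q*z^3 + 96*q*z^2 - 12*q*z - 16*q - 72*z^3 + 9*z^2 + 48*z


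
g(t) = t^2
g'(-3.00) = -6.00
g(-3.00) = 9.00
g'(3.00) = 6.00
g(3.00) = 9.00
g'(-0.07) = -0.14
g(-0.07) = 0.00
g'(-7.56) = -15.12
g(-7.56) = 57.15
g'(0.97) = 1.94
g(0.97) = 0.94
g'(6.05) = 12.10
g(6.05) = 36.60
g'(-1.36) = -2.72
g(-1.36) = 1.85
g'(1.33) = 2.66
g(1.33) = 1.77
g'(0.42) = 0.84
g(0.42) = 0.18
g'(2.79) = 5.58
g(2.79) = 7.78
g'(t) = 2*t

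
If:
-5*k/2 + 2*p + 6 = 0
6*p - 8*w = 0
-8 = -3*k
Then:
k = 8/3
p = 1/3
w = 1/4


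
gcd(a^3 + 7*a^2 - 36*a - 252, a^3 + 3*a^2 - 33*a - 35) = a + 7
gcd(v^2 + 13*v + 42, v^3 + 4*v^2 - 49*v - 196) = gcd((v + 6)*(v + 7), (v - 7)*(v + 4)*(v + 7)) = v + 7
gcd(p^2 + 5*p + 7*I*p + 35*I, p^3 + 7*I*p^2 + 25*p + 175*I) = p + 7*I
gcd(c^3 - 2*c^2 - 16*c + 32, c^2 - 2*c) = c - 2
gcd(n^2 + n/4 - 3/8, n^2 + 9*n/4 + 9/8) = n + 3/4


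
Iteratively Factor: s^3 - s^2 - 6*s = (s - 3)*(s^2 + 2*s) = (s - 3)*(s + 2)*(s)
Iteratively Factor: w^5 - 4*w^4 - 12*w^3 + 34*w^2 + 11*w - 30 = (w + 3)*(w^4 - 7*w^3 + 9*w^2 + 7*w - 10) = (w - 2)*(w + 3)*(w^3 - 5*w^2 - w + 5) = (w - 2)*(w - 1)*(w + 3)*(w^2 - 4*w - 5) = (w - 5)*(w - 2)*(w - 1)*(w + 3)*(w + 1)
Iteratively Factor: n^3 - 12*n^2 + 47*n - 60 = (n - 3)*(n^2 - 9*n + 20) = (n - 5)*(n - 3)*(n - 4)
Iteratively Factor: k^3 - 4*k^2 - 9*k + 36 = (k + 3)*(k^2 - 7*k + 12) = (k - 4)*(k + 3)*(k - 3)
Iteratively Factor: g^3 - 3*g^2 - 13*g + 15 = (g + 3)*(g^2 - 6*g + 5) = (g - 5)*(g + 3)*(g - 1)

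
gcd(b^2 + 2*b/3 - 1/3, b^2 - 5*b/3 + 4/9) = b - 1/3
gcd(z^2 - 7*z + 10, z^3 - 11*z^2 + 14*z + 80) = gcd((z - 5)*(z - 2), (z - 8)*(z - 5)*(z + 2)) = z - 5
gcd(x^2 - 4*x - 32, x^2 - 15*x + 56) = x - 8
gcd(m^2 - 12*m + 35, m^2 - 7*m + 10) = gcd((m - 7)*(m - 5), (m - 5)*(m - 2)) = m - 5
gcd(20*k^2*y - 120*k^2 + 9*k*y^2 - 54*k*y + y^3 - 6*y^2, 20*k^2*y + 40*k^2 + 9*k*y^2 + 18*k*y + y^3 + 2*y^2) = 20*k^2 + 9*k*y + y^2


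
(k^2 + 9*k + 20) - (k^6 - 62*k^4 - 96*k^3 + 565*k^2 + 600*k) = -k^6 + 62*k^4 + 96*k^3 - 564*k^2 - 591*k + 20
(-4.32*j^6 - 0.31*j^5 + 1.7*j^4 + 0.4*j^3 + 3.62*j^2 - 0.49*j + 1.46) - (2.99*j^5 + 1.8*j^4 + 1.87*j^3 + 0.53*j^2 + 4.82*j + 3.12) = -4.32*j^6 - 3.3*j^5 - 0.1*j^4 - 1.47*j^3 + 3.09*j^2 - 5.31*j - 1.66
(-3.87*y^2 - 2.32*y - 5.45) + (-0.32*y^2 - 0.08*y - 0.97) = -4.19*y^2 - 2.4*y - 6.42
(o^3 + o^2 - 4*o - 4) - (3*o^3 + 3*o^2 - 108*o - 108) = -2*o^3 - 2*o^2 + 104*o + 104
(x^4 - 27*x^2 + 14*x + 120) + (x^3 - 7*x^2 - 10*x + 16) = x^4 + x^3 - 34*x^2 + 4*x + 136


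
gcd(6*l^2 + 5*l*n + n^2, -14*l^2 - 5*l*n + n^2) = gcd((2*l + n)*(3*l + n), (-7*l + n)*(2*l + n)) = 2*l + n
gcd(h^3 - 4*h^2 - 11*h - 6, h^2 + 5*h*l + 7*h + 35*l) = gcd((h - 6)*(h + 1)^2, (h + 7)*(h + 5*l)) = 1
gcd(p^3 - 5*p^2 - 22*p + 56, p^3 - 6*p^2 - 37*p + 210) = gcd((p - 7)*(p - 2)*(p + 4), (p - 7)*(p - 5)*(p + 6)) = p - 7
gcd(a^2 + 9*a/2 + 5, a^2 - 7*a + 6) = 1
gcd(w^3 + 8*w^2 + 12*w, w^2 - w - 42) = w + 6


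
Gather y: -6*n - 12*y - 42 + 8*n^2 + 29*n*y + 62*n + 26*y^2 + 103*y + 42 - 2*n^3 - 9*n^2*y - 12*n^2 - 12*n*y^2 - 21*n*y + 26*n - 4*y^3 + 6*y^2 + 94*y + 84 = -2*n^3 - 4*n^2 + 82*n - 4*y^3 + y^2*(32 - 12*n) + y*(-9*n^2 + 8*n + 185) + 84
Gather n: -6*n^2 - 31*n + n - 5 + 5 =-6*n^2 - 30*n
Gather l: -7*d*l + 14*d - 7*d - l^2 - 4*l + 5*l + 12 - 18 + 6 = 7*d - l^2 + l*(1 - 7*d)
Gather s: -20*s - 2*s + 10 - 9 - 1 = -22*s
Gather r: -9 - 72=-81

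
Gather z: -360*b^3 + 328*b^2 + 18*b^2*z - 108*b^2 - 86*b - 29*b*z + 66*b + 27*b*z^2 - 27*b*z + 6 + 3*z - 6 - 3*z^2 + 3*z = -360*b^3 + 220*b^2 - 20*b + z^2*(27*b - 3) + z*(18*b^2 - 56*b + 6)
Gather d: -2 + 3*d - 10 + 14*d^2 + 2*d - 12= 14*d^2 + 5*d - 24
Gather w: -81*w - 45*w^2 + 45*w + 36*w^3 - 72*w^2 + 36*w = 36*w^3 - 117*w^2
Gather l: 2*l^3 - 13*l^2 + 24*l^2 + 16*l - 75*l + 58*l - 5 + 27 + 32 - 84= 2*l^3 + 11*l^2 - l - 30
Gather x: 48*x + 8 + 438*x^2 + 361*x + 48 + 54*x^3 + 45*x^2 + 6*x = 54*x^3 + 483*x^2 + 415*x + 56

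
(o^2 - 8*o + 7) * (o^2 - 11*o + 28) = o^4 - 19*o^3 + 123*o^2 - 301*o + 196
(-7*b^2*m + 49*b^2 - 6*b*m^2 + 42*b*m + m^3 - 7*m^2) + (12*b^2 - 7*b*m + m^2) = -7*b^2*m + 61*b^2 - 6*b*m^2 + 35*b*m + m^3 - 6*m^2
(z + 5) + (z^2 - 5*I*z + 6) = z^2 + z - 5*I*z + 11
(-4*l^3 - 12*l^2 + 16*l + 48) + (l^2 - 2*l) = -4*l^3 - 11*l^2 + 14*l + 48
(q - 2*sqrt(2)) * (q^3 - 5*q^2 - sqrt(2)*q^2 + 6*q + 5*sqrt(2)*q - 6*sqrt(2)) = q^4 - 5*q^3 - 3*sqrt(2)*q^3 + 10*q^2 + 15*sqrt(2)*q^2 - 18*sqrt(2)*q - 20*q + 24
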